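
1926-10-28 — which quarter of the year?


Month: October (month 10)
Q1: Jan-Mar, Q2: Apr-Jun, Q3: Jul-Sep, Q4: Oct-Dec

Q4


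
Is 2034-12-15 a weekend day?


Anchor: Jan 1, 2034. With p = 2034 - 1 = 2033: (p + p//4 - p//100 + p//400) mod 7 = (2033 + 508 - 20 + 5) mod 7 = 2526 mod 7 = 6 -> Sunday (Mon=0 ... Sun=6)
Day of year: 349; offset = 348
Weekday index = (6 + 348) mod 7 = 4 -> Friday
Weekend days: Saturday, Sunday

No


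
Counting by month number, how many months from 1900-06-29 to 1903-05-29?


From June 1900 to May 1903
3 years * 12 = 36 months, minus 1 month = 35

35 months


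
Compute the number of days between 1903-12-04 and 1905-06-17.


From 1903-12-04 to 1905-06-17
1903-12-04: days before December = 31 + 28 + 31 + 30 + 31 + 30 + 31 + 31 + 30 + 31 + 30 = 334 (1903 is not a leap year); day of year = 334 + 4 = 338
1905-06-17: days before June = 31 + 28 + 31 + 30 + 31 = 151 (1905 is not a leap year); day of year = 151 + 17 = 168
Rest of 1903: 365 - 338 = 27
Full years 1904 (366): 366
Total = 27 + 366 + 168 = 561

561 days


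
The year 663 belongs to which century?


Century = (year - 1) // 100 + 1
= (663 - 1) // 100 + 1
= 662 // 100 + 1
= 6 + 1

7th century


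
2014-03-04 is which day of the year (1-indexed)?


Date: March 4, 2014
Days in months 1 through 2: 59
Plus 4 days in March

Day of year: 63


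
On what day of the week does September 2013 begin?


Target: September 1, 2013
Anchor: Jan 1, 2013. With p = 2013 - 1 = 2012: (p + p//4 - p//100 + p//400) mod 7 = (2012 + 503 - 20 + 5) mod 7 = 2500 mod 7 = 1 -> Tuesday (Mon=0 ... Sun=6)
Days before September (Jan-Aug): 243 days
Weekday index = (1 + 243) mod 7 = 6

Sunday


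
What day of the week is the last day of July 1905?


July 1905 has 31 days
Anchor: Jan 1, 1905. With p = 1905 - 1 = 1904: (p + p//4 - p//100 + p//400) mod 7 = (1904 + 476 - 19 + 4) mod 7 = 2365 mod 7 = 6 -> Sunday (Mon=0 ... Sun=6)
Days before July (Jan-Jun): 181; July 1 index = (6 + 181) mod 7 = 5 -> Saturday
Last day offset: 31 - 1 = 30 days
Weekday index = (5 + 30) mod 7 = 0

Monday, July 31


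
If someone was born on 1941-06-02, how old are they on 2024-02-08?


Birth: 1941-06-02
Reference: 2024-02-08
Year difference: 2024 - 1941 = 83
Birthday not yet reached in 2024, subtract 1

82 years old


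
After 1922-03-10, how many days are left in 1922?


Day of year: 69 of 365
Remaining = 365 - 69

296 days


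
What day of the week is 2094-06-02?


Date: June 2, 2094
Anchor: Jan 1, 2094. With p = 2094 - 1 = 2093: (p + p//4 - p//100 + p//400) mod 7 = (2093 + 523 - 20 + 5) mod 7 = 2601 mod 7 = 4 -> Friday (Mon=0 ... Sun=6)
Days before June (Jan-May): 151; offset = 151 + 2 - 1 = 152
Weekday index = (4 + 152) mod 7 = 2

Day of the week: Wednesday


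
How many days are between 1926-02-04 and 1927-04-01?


From 1926-02-04 to 1927-04-01
1926-02-04: days before February = 31; day of year = 31 + 4 = 35
1927-04-01: days before April = 31 + 28 + 31 = 90 (1927 is not a leap year); day of year = 90 + 1 = 91
Rest of 1926: 365 - 35 = 330
Total = 330 + 91 = 421

421 days


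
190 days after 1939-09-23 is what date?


Start: 1939-09-23, add 190 days
September 1939 has 30 days: 30 - 23 = 7 days to September 30 -> 183 left
October 1939 has 31 days -> 152 left
November 1939 has 30 days -> 122 left
December 1939 has 31 days -> 91 left
January 1940 has 31 days -> 60 left
February 1940 has 29 days -> 31 left
March 1940: 31 <= 31 -> lands on March 31

Result: 1940-03-31


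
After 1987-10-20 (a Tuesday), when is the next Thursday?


Current: Tuesday
Target: Thursday
Days ahead: 2

Next Thursday: 1987-10-22


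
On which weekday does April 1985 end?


April 1985 has 30 days
Anchor: Jan 1, 1985. With p = 1985 - 1 = 1984: (p + p//4 - p//100 + p//400) mod 7 = (1984 + 496 - 19 + 4) mod 7 = 2465 mod 7 = 1 -> Tuesday (Mon=0 ... Sun=6)
Days before April (Jan-Mar): 90; April 1 index = (1 + 90) mod 7 = 0 -> Monday
Last day offset: 30 - 1 = 29 days
Weekday index = (0 + 29) mod 7 = 1

Tuesday, April 30


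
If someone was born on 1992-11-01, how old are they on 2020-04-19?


Birth: 1992-11-01
Reference: 2020-04-19
Year difference: 2020 - 1992 = 28
Birthday not yet reached in 2020, subtract 1

27 years old


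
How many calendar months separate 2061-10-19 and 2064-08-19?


From October 2061 to August 2064
3 years * 12 = 36 months, minus 2 months = 34

34 months


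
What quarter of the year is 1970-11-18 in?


Month: November (month 11)
Q1: Jan-Mar, Q2: Apr-Jun, Q3: Jul-Sep, Q4: Oct-Dec

Q4


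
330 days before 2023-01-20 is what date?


Start: 2023-01-20, subtract 330 days
Back 20 days from January 20 reaches December 31, 2022 -> 310 left
December 2022 has 31 days -> back to November 30, 2022 -> 279 left
November 2022 has 30 days -> back to October 31, 2022 -> 249 left
October 2022 has 31 days -> back to September 30, 2022 -> 218 left
September 2022 has 30 days -> back to August 31, 2022 -> 188 left
August 2022 has 31 days -> back to July 31, 2022 -> 157 left
July 2022 has 31 days -> back to June 30, 2022 -> 126 left
June 2022 has 30 days -> back to May 31, 2022 -> 96 left
May 2022 has 31 days -> back to April 30, 2022 -> 65 left
April 2022 has 30 days -> back to March 31, 2022 -> 35 left
March 2022 has 31 days -> back to February 28, 2022 -> 4 left
February 2022: 28 - 4 = 24 -> lands on February 24

Result: 2022-02-24


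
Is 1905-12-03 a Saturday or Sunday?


Anchor: Jan 1, 1905. With p = 1905 - 1 = 1904: (p + p//4 - p//100 + p//400) mod 7 = (1904 + 476 - 19 + 4) mod 7 = 2365 mod 7 = 6 -> Sunday (Mon=0 ... Sun=6)
Day of year: 337; offset = 336
Weekday index = (6 + 336) mod 7 = 6 -> Sunday
Weekend days: Saturday, Sunday

Yes


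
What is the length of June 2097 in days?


June 2097

30 days


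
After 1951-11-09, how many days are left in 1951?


Day of year: 313 of 365
Remaining = 365 - 313

52 days


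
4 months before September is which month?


September is month 9
9 - 4 = 5

May


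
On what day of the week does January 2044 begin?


Target: January 1, 2044
Anchor: Jan 1, 2044. With p = 2044 - 1 = 2043: (p + p//4 - p//100 + p//400) mod 7 = (2043 + 510 - 20 + 5) mod 7 = 2538 mod 7 = 4 -> Friday (Mon=0 ... Sun=6)
Offset from anchor: 0 days
Weekday index = (4 + 0) mod 7 = 4

Friday


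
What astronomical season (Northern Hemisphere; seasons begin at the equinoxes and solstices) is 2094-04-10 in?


Date: April 10
Astronomical Spring (approx.; exact equinox/solstice day varies by year): March 20 to June 20
April 10 falls within the Spring window

Spring


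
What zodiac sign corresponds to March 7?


Date: March 7
Conventional tropical zodiac dates: Pisces from February 19 onward; Aries starts March 21
March 7 falls within the Pisces range

Pisces


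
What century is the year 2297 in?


Century = (year - 1) // 100 + 1
= (2297 - 1) // 100 + 1
= 2296 // 100 + 1
= 22 + 1

23rd century


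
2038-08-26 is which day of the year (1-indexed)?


Date: August 26, 2038
Days in months 1 through 7: 212
Plus 26 days in August

Day of year: 238


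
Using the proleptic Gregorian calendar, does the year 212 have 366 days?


Gregorian leap year rule: divisible by 4, but not by 100, unless also by 400.
212 is divisible by 4 but not 100 -> leap year

Yes


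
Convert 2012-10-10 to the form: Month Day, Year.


ISO 2012-10-10 parses as year=2012, month=10, day=10
Month 10 -> October

October 10, 2012


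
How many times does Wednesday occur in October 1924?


October 1924 has 31 days
Anchor: Jan 1, 1924. With p = 1924 - 1 = 1923: (p + p//4 - p//100 + p//400) mod 7 = (1923 + 480 - 19 + 4) mod 7 = 2388 mod 7 = 1 -> Tuesday (Mon=0 ... Sun=6)
Days before October (Jan-Sep): 274; October 1 index = (1 + 274) mod 7 = 2 -> Wednesday
First Wednesday is October 1
Wednesdays: 1, 8, 15, 22, 29

5 Wednesdays


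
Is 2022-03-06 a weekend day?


Anchor: Jan 1, 2022. With p = 2022 - 1 = 2021: (p + p//4 - p//100 + p//400) mod 7 = (2021 + 505 - 20 + 5) mod 7 = 2511 mod 7 = 5 -> Saturday (Mon=0 ... Sun=6)
Day of year: 65; offset = 64
Weekday index = (5 + 64) mod 7 = 6 -> Sunday
Weekend days: Saturday, Sunday

Yes


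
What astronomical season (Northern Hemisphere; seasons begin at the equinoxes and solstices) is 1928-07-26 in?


Date: July 26
Astronomical Summer (approx.; exact equinox/solstice day varies by year): June 21 to September 21
July 26 falls within the Summer window

Summer


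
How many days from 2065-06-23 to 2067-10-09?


From 2065-06-23 to 2067-10-09
2065-06-23: days before June = 31 + 28 + 31 + 30 + 31 = 151 (2065 is not a leap year); day of year = 151 + 23 = 174
2067-10-09: days before October = 31 + 28 + 31 + 30 + 31 + 30 + 31 + 31 + 30 = 273 (2067 is not a leap year); day of year = 273 + 9 = 282
Rest of 2065: 365 - 174 = 191
Full years 2066 (365): 365
Total = 191 + 365 + 282 = 838

838 days


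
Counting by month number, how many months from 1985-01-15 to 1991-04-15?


From January 1985 to April 1991
6 years * 12 = 72 months, plus 3 months = 75

75 months


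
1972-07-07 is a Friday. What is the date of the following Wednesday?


Current: Friday
Target: Wednesday
Days ahead: 5

Next Wednesday: 1972-07-12


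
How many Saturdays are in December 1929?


December 1929 has 31 days
Anchor: Jan 1, 1929. With p = 1929 - 1 = 1928: (p + p//4 - p//100 + p//400) mod 7 = (1928 + 482 - 19 + 4) mod 7 = 2395 mod 7 = 1 -> Tuesday (Mon=0 ... Sun=6)
Days before December (Jan-Nov): 334; December 1 index = (1 + 334) mod 7 = 6 -> Sunday
First Saturday is December 7
Saturdays: 7, 14, 21, 28

4 Saturdays


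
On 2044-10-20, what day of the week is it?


Date: October 20, 2044
Anchor: Jan 1, 2044. With p = 2044 - 1 = 2043: (p + p//4 - p//100 + p//400) mod 7 = (2043 + 510 - 20 + 5) mod 7 = 2538 mod 7 = 4 -> Friday (Mon=0 ... Sun=6)
Days before October (Jan-Sep): 274; offset = 274 + 20 - 1 = 293
Weekday index = (4 + 293) mod 7 = 3

Day of the week: Thursday


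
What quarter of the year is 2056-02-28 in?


Month: February (month 2)
Q1: Jan-Mar, Q2: Apr-Jun, Q3: Jul-Sep, Q4: Oct-Dec

Q1


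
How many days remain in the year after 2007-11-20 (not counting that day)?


Day of year: 324 of 365
Remaining = 365 - 324

41 days


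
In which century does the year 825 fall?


Century = (year - 1) // 100 + 1
= (825 - 1) // 100 + 1
= 824 // 100 + 1
= 8 + 1

9th century


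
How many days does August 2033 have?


August 2033

31 days


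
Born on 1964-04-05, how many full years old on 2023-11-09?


Birth: 1964-04-05
Reference: 2023-11-09
Year difference: 2023 - 1964 = 59

59 years old


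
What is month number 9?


Month 9 of 12

September


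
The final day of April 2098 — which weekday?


April 2098 has 30 days
Anchor: Jan 1, 2098. With p = 2098 - 1 = 2097: (p + p//4 - p//100 + p//400) mod 7 = (2097 + 524 - 20 + 5) mod 7 = 2606 mod 7 = 2 -> Wednesday (Mon=0 ... Sun=6)
Days before April (Jan-Mar): 90; April 1 index = (2 + 90) mod 7 = 1 -> Tuesday
Last day offset: 30 - 1 = 29 days
Weekday index = (1 + 29) mod 7 = 2

Wednesday, April 30


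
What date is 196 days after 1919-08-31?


Start: 1919-08-31, add 196 days
August 31 is the last day of August 1919 -> 196 left
September 1919 has 30 days -> 166 left
October 1919 has 31 days -> 135 left
November 1919 has 30 days -> 105 left
December 1919 has 31 days -> 74 left
January 1920 has 31 days -> 43 left
February 1920 has 29 days -> 14 left
March 1920: 14 <= 31 -> lands on March 14

Result: 1920-03-14


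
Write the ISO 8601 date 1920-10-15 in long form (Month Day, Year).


ISO 1920-10-15 parses as year=1920, month=10, day=15
Month 10 -> October

October 15, 1920


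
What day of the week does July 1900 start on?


Target: July 1, 1900
Anchor: Jan 1, 1900. With p = 1900 - 1 = 1899: (p + p//4 - p//100 + p//400) mod 7 = (1899 + 474 - 18 + 4) mod 7 = 2359 mod 7 = 0 -> Monday (Mon=0 ... Sun=6)
Days before July (Jan-Jun): 181 days
Weekday index = (0 + 181) mod 7 = 6

Sunday


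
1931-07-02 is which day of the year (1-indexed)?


Date: July 2, 1931
Days in months 1 through 6: 181
Plus 2 days in July

Day of year: 183


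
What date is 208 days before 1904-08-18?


Start: 1904-08-18, subtract 208 days
Back 18 days from August 18 reaches July 31, 1904 -> 190 left
July 1904 has 31 days -> back to June 30, 1904 -> 159 left
June 1904 has 30 days -> back to May 31, 1904 -> 129 left
May 1904 has 31 days -> back to April 30, 1904 -> 98 left
April 1904 has 30 days -> back to March 31, 1904 -> 68 left
March 1904 has 31 days -> back to February 29, 1904 -> 37 left
February 1904 has 29 days -> back to January 31, 1904 -> 8 left
January 1904: 31 - 8 = 23 -> lands on January 23

Result: 1904-01-23


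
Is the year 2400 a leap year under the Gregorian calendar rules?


Gregorian leap year rule: divisible by 4, but not by 100, unless also by 400.
2400 is divisible by 400 -> leap year

Yes


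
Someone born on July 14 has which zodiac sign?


Date: July 14
Conventional tropical zodiac dates: Cancer from June 21 onward; Leo starts July 23
July 14 falls within the Cancer range

Cancer


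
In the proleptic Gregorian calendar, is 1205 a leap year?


Gregorian leap year rule: divisible by 4, but not by 100, unless also by 400.
1205 is not divisible by 4 -> not a leap year

No


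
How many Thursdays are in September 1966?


September 1966 has 30 days
Anchor: Jan 1, 1966. With p = 1966 - 1 = 1965: (p + p//4 - p//100 + p//400) mod 7 = (1965 + 491 - 19 + 4) mod 7 = 2441 mod 7 = 5 -> Saturday (Mon=0 ... Sun=6)
Days before September (Jan-Aug): 243; September 1 index = (5 + 243) mod 7 = 3 -> Thursday
First Thursday is September 1
Thursdays: 1, 8, 15, 22, 29

5 Thursdays


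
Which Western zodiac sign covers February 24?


Date: February 24
Conventional tropical zodiac dates: Pisces from February 19 onward; Aries starts March 21
February 24 falls within the Pisces range

Pisces


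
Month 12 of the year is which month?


Month 12 of 12

December


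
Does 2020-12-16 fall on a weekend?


Anchor: Jan 1, 2020. With p = 2020 - 1 = 2019: (p + p//4 - p//100 + p//400) mod 7 = (2019 + 504 - 20 + 5) mod 7 = 2508 mod 7 = 2 -> Wednesday (Mon=0 ... Sun=6)
Day of year: 351; offset = 350
Weekday index = (2 + 350) mod 7 = 2 -> Wednesday
Weekend days: Saturday, Sunday

No


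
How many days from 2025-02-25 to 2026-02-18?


From 2025-02-25 to 2026-02-18
2025-02-25: days before February = 31; day of year = 31 + 25 = 56
2026-02-18: days before February = 31; day of year = 31 + 18 = 49
Rest of 2025: 365 - 56 = 309
Total = 309 + 49 = 358

358 days


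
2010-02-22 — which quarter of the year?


Month: February (month 2)
Q1: Jan-Mar, Q2: Apr-Jun, Q3: Jul-Sep, Q4: Oct-Dec

Q1


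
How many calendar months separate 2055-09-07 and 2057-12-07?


From September 2055 to December 2057
2 years * 12 = 24 months, plus 3 months = 27

27 months


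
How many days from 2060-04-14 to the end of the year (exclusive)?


Day of year: 105 of 366
Remaining = 366 - 105

261 days


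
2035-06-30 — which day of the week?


Date: June 30, 2035
Anchor: Jan 1, 2035. With p = 2035 - 1 = 2034: (p + p//4 - p//100 + p//400) mod 7 = (2034 + 508 - 20 + 5) mod 7 = 2527 mod 7 = 0 -> Monday (Mon=0 ... Sun=6)
Days before June (Jan-May): 151; offset = 151 + 30 - 1 = 180
Weekday index = (0 + 180) mod 7 = 5

Day of the week: Saturday


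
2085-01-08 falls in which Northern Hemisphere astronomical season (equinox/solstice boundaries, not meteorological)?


Date: January 8
Astronomical Winter (approx.; exact equinox/solstice day varies by year): December 21 to March 19
January 8 falls within the Winter window

Winter


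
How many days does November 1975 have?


November 1975

30 days


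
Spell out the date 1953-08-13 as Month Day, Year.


ISO 1953-08-13 parses as year=1953, month=08, day=13
Month 8 -> August

August 13, 1953


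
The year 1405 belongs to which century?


Century = (year - 1) // 100 + 1
= (1405 - 1) // 100 + 1
= 1404 // 100 + 1
= 14 + 1

15th century


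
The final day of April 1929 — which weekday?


April 1929 has 30 days
Anchor: Jan 1, 1929. With p = 1929 - 1 = 1928: (p + p//4 - p//100 + p//400) mod 7 = (1928 + 482 - 19 + 4) mod 7 = 2395 mod 7 = 1 -> Tuesday (Mon=0 ... Sun=6)
Days before April (Jan-Mar): 90; April 1 index = (1 + 90) mod 7 = 0 -> Monday
Last day offset: 30 - 1 = 29 days
Weekday index = (0 + 29) mod 7 = 1

Tuesday, April 30


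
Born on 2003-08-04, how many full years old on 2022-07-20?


Birth: 2003-08-04
Reference: 2022-07-20
Year difference: 2022 - 2003 = 19
Birthday not yet reached in 2022, subtract 1

18 years old


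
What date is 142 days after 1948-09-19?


Start: 1948-09-19, add 142 days
September 1948 has 30 days: 30 - 19 = 11 days to September 30 -> 131 left
October 1948 has 31 days -> 100 left
November 1948 has 30 days -> 70 left
December 1948 has 31 days -> 39 left
January 1949 has 31 days -> 8 left
February 1949: 8 <= 28 -> lands on February 8

Result: 1949-02-08


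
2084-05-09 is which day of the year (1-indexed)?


Date: May 9, 2084
Days in months 1 through 4: 121
Plus 9 days in May

Day of year: 130


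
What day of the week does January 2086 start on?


Target: January 1, 2086
Anchor: Jan 1, 2086. With p = 2086 - 1 = 2085: (p + p//4 - p//100 + p//400) mod 7 = (2085 + 521 - 20 + 5) mod 7 = 2591 mod 7 = 1 -> Tuesday (Mon=0 ... Sun=6)
Offset from anchor: 0 days
Weekday index = (1 + 0) mod 7 = 1

Tuesday


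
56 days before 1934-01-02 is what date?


Start: 1934-01-02, subtract 56 days
Back 2 days from January 2 reaches December 31, 1933 -> 54 left
December 1933 has 31 days -> back to November 30, 1933 -> 23 left
November 1933: 30 - 23 = 7 -> lands on November 7

Result: 1933-11-07


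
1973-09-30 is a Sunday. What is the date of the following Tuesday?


Current: Sunday
Target: Tuesday
Days ahead: 2

Next Tuesday: 1973-10-02


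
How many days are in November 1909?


November 1909

30 days


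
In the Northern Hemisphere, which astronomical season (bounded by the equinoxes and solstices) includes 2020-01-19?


Date: January 19
Astronomical Winter (approx.; exact equinox/solstice day varies by year): December 21 to March 19
January 19 falls within the Winter window

Winter


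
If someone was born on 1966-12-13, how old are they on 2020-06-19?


Birth: 1966-12-13
Reference: 2020-06-19
Year difference: 2020 - 1966 = 54
Birthday not yet reached in 2020, subtract 1

53 years old


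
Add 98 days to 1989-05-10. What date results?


Start: 1989-05-10, add 98 days
May 1989 has 31 days: 31 - 10 = 21 days to May 31 -> 77 left
June 1989 has 30 days -> 47 left
July 1989 has 31 days -> 16 left
August 1989: 16 <= 31 -> lands on August 16

Result: 1989-08-16


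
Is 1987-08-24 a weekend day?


Anchor: Jan 1, 1987. With p = 1987 - 1 = 1986: (p + p//4 - p//100 + p//400) mod 7 = (1986 + 496 - 19 + 4) mod 7 = 2467 mod 7 = 3 -> Thursday (Mon=0 ... Sun=6)
Day of year: 236; offset = 235
Weekday index = (3 + 235) mod 7 = 0 -> Monday
Weekend days: Saturday, Sunday

No


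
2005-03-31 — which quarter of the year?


Month: March (month 3)
Q1: Jan-Mar, Q2: Apr-Jun, Q3: Jul-Sep, Q4: Oct-Dec

Q1


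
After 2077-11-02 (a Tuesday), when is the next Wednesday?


Current: Tuesday
Target: Wednesday
Days ahead: 1

Next Wednesday: 2077-11-03


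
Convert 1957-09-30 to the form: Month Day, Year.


ISO 1957-09-30 parses as year=1957, month=09, day=30
Month 9 -> September

September 30, 1957


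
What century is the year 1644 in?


Century = (year - 1) // 100 + 1
= (1644 - 1) // 100 + 1
= 1643 // 100 + 1
= 16 + 1

17th century


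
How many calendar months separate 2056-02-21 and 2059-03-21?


From February 2056 to March 2059
3 years * 12 = 36 months, plus 1 month = 37

37 months


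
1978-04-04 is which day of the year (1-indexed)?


Date: April 4, 1978
Days in months 1 through 3: 90
Plus 4 days in April

Day of year: 94


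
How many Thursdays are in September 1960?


September 1960 has 30 days
Anchor: Jan 1, 1960. With p = 1960 - 1 = 1959: (p + p//4 - p//100 + p//400) mod 7 = (1959 + 489 - 19 + 4) mod 7 = 2433 mod 7 = 4 -> Friday (Mon=0 ... Sun=6)
Days before September (Jan-Aug): 244; September 1 index = (4 + 244) mod 7 = 3 -> Thursday
First Thursday is September 1
Thursdays: 1, 8, 15, 22, 29

5 Thursdays


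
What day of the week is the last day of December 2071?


December 2071 has 31 days
Anchor: Jan 1, 2071. With p = 2071 - 1 = 2070: (p + p//4 - p//100 + p//400) mod 7 = (2070 + 517 - 20 + 5) mod 7 = 2572 mod 7 = 3 -> Thursday (Mon=0 ... Sun=6)
Days before December (Jan-Nov): 334; December 1 index = (3 + 334) mod 7 = 1 -> Tuesday
Last day offset: 31 - 1 = 30 days
Weekday index = (1 + 30) mod 7 = 3

Thursday, December 31


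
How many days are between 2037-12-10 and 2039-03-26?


From 2037-12-10 to 2039-03-26
2037-12-10: days before December = 31 + 28 + 31 + 30 + 31 + 30 + 31 + 31 + 30 + 31 + 30 = 334 (2037 is not a leap year); day of year = 334 + 10 = 344
2039-03-26: days before March = 31 + 28 = 59 (2039 is not a leap year); day of year = 59 + 26 = 85
Rest of 2037: 365 - 344 = 21
Full years 2038 (365): 365
Total = 21 + 365 + 85 = 471

471 days


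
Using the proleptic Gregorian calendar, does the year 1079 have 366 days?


Gregorian leap year rule: divisible by 4, but not by 100, unless also by 400.
1079 is not divisible by 4 -> not a leap year

No


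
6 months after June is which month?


June is month 6
6 + 6 = 12

December


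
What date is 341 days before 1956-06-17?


Start: 1956-06-17, subtract 341 days
Back 17 days from June 17 reaches May 31, 1956 -> 324 left
May 1956 has 31 days -> back to April 30, 1956 -> 293 left
April 1956 has 30 days -> back to March 31, 1956 -> 263 left
March 1956 has 31 days -> back to February 29, 1956 -> 232 left
February 1956 has 29 days -> back to January 31, 1956 -> 203 left
January 1956 has 31 days -> back to December 31, 1955 -> 172 left
December 1955 has 31 days -> back to November 30, 1955 -> 141 left
November 1955 has 30 days -> back to October 31, 1955 -> 111 left
October 1955 has 31 days -> back to September 30, 1955 -> 80 left
September 1955 has 30 days -> back to August 31, 1955 -> 50 left
August 1955 has 31 days -> back to July 31, 1955 -> 19 left
July 1955: 31 - 19 = 12 -> lands on July 12

Result: 1955-07-12


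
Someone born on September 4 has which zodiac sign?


Date: September 4
Conventional tropical zodiac dates: Virgo from August 23 onward; Libra starts September 23
September 4 falls within the Virgo range

Virgo


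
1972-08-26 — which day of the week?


Date: August 26, 1972
Anchor: Jan 1, 1972. With p = 1972 - 1 = 1971: (p + p//4 - p//100 + p//400) mod 7 = (1971 + 492 - 19 + 4) mod 7 = 2448 mod 7 = 5 -> Saturday (Mon=0 ... Sun=6)
Days before August (Jan-Jul): 213; offset = 213 + 26 - 1 = 238
Weekday index = (5 + 238) mod 7 = 5

Day of the week: Saturday


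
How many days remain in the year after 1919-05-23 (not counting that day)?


Day of year: 143 of 365
Remaining = 365 - 143

222 days


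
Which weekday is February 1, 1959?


Target: February 1, 1959
Anchor: Jan 1, 1959. With p = 1959 - 1 = 1958: (p + p//4 - p//100 + p//400) mod 7 = (1958 + 489 - 19 + 4) mod 7 = 2432 mod 7 = 3 -> Thursday (Mon=0 ... Sun=6)
Days before February (Jan): 31 days
Weekday index = (3 + 31) mod 7 = 6

Sunday


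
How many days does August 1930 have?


August 1930

31 days


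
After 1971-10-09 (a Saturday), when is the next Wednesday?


Current: Saturday
Target: Wednesday
Days ahead: 4

Next Wednesday: 1971-10-13


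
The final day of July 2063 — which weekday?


July 2063 has 31 days
Anchor: Jan 1, 2063. With p = 2063 - 1 = 2062: (p + p//4 - p//100 + p//400) mod 7 = (2062 + 515 - 20 + 5) mod 7 = 2562 mod 7 = 0 -> Monday (Mon=0 ... Sun=6)
Days before July (Jan-Jun): 181; July 1 index = (0 + 181) mod 7 = 6 -> Sunday
Last day offset: 31 - 1 = 30 days
Weekday index = (6 + 30) mod 7 = 1

Tuesday, July 31


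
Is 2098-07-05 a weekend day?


Anchor: Jan 1, 2098. With p = 2098 - 1 = 2097: (p + p//4 - p//100 + p//400) mod 7 = (2097 + 524 - 20 + 5) mod 7 = 2606 mod 7 = 2 -> Wednesday (Mon=0 ... Sun=6)
Day of year: 186; offset = 185
Weekday index = (2 + 185) mod 7 = 5 -> Saturday
Weekend days: Saturday, Sunday

Yes


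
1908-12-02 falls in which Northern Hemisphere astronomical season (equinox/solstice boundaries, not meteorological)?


Date: December 2
Astronomical Autumn (approx.; exact equinox/solstice day varies by year): September 22 to December 20
December 2 falls within the Autumn window

Autumn


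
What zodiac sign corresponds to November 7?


Date: November 7
Conventional tropical zodiac dates: Scorpio from October 23 onward; Sagittarius starts November 22
November 7 falls within the Scorpio range

Scorpio


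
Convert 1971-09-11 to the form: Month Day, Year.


ISO 1971-09-11 parses as year=1971, month=09, day=11
Month 9 -> September

September 11, 1971


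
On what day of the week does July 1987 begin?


Target: July 1, 1987
Anchor: Jan 1, 1987. With p = 1987 - 1 = 1986: (p + p//4 - p//100 + p//400) mod 7 = (1986 + 496 - 19 + 4) mod 7 = 2467 mod 7 = 3 -> Thursday (Mon=0 ... Sun=6)
Days before July (Jan-Jun): 181 days
Weekday index = (3 + 181) mod 7 = 2

Wednesday


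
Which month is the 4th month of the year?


Month 4 of 12

April


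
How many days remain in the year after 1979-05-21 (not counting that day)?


Day of year: 141 of 365
Remaining = 365 - 141

224 days


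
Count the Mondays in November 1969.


November 1969 has 30 days
Anchor: Jan 1, 1969. With p = 1969 - 1 = 1968: (p + p//4 - p//100 + p//400) mod 7 = (1968 + 492 - 19 + 4) mod 7 = 2445 mod 7 = 2 -> Wednesday (Mon=0 ... Sun=6)
Days before November (Jan-Oct): 304; November 1 index = (2 + 304) mod 7 = 5 -> Saturday
First Monday is November 3
Mondays: 3, 10, 17, 24

4 Mondays


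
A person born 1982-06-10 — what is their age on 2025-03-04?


Birth: 1982-06-10
Reference: 2025-03-04
Year difference: 2025 - 1982 = 43
Birthday not yet reached in 2025, subtract 1

42 years old


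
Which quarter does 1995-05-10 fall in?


Month: May (month 5)
Q1: Jan-Mar, Q2: Apr-Jun, Q3: Jul-Sep, Q4: Oct-Dec

Q2


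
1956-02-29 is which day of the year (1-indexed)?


Date: February 29, 1956
Days in months 1 through 1: 31
Plus 29 days in February

Day of year: 60


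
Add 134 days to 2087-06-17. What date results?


Start: 2087-06-17, add 134 days
June 2087 has 30 days: 30 - 17 = 13 days to June 30 -> 121 left
July 2087 has 31 days -> 90 left
August 2087 has 31 days -> 59 left
September 2087 has 30 days -> 29 left
October 2087: 29 <= 31 -> lands on October 29

Result: 2087-10-29


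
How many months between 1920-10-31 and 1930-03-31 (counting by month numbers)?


From October 1920 to March 1930
10 years * 12 = 120 months, minus 7 months = 113

113 months


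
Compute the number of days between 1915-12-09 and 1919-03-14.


From 1915-12-09 to 1919-03-14
1915-12-09: days before December = 31 + 28 + 31 + 30 + 31 + 30 + 31 + 31 + 30 + 31 + 30 = 334 (1915 is not a leap year); day of year = 334 + 9 = 343
1919-03-14: days before March = 31 + 28 = 59 (1919 is not a leap year); day of year = 59 + 14 = 73
Rest of 1915: 365 - 343 = 22
Full years 1916 (366), 1917 (365), 1918 (365): 1096
Total = 22 + 1096 + 73 = 1191

1191 days


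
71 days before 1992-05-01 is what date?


Start: 1992-05-01, subtract 71 days
Back 1 day from May 1 reaches April 30, 1992 -> 70 left
April 1992 has 30 days -> back to March 31, 1992 -> 40 left
March 1992 has 31 days -> back to February 29, 1992 -> 9 left
February 1992: 29 - 9 = 20 -> lands on February 20

Result: 1992-02-20


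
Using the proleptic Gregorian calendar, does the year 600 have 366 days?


Gregorian leap year rule: divisible by 4, but not by 100, unless also by 400.
600 is divisible by 100 but not 400 -> not a leap year

No


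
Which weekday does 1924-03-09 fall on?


Date: March 9, 1924
Anchor: Jan 1, 1924. With p = 1924 - 1 = 1923: (p + p//4 - p//100 + p//400) mod 7 = (1923 + 480 - 19 + 4) mod 7 = 2388 mod 7 = 1 -> Tuesday (Mon=0 ... Sun=6)
Days before March (Jan-Feb): 60; offset = 60 + 9 - 1 = 68
Weekday index = (1 + 68) mod 7 = 6

Day of the week: Sunday


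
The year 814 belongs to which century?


Century = (year - 1) // 100 + 1
= (814 - 1) // 100 + 1
= 813 // 100 + 1
= 8 + 1

9th century


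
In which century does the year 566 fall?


Century = (year - 1) // 100 + 1
= (566 - 1) // 100 + 1
= 565 // 100 + 1
= 5 + 1

6th century


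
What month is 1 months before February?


February is month 2
2 - 1 = 1

January


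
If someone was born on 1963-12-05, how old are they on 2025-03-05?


Birth: 1963-12-05
Reference: 2025-03-05
Year difference: 2025 - 1963 = 62
Birthday not yet reached in 2025, subtract 1

61 years old


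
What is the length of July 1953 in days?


July 1953

31 days


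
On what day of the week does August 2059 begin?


Target: August 1, 2059
Anchor: Jan 1, 2059. With p = 2059 - 1 = 2058: (p + p//4 - p//100 + p//400) mod 7 = (2058 + 514 - 20 + 5) mod 7 = 2557 mod 7 = 2 -> Wednesday (Mon=0 ... Sun=6)
Days before August (Jan-Jul): 212 days
Weekday index = (2 + 212) mod 7 = 4

Friday


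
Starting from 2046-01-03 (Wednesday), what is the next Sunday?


Current: Wednesday
Target: Sunday
Days ahead: 4

Next Sunday: 2046-01-07


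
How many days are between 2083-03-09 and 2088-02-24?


From 2083-03-09 to 2088-02-24
2083-03-09: days before March = 31 + 28 = 59 (2083 is not a leap year); day of year = 59 + 9 = 68
2088-02-24: days before February = 31; day of year = 31 + 24 = 55
Rest of 2083: 365 - 68 = 297
Full years 2084 (366), 2085 (365), 2086 (365), 2087 (365): 1461
Total = 297 + 1461 + 55 = 1813

1813 days


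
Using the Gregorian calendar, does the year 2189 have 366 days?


Gregorian leap year rule: divisible by 4, but not by 100, unless also by 400.
2189 is not divisible by 4 -> not a leap year

No


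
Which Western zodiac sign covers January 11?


Date: January 11
Conventional tropical zodiac dates: Capricorn from December 22 onward; Aquarius starts January 20
January 11 falls within the Capricorn range

Capricorn


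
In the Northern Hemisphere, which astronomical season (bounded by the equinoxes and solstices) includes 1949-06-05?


Date: June 5
Astronomical Spring (approx.; exact equinox/solstice day varies by year): March 20 to June 20
June 5 falls within the Spring window

Spring


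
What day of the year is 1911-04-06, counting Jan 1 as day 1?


Date: April 6, 1911
Days in months 1 through 3: 90
Plus 6 days in April

Day of year: 96


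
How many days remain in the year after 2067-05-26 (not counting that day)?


Day of year: 146 of 365
Remaining = 365 - 146

219 days


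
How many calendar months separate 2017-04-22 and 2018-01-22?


From April 2017 to January 2018
1 year * 12 = 12 months, minus 3 months = 9

9 months


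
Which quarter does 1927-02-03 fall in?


Month: February (month 2)
Q1: Jan-Mar, Q2: Apr-Jun, Q3: Jul-Sep, Q4: Oct-Dec

Q1


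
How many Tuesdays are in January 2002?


January 2002 has 31 days
Anchor: Jan 1, 2002. With p = 2002 - 1 = 2001: (p + p//4 - p//100 + p//400) mod 7 = (2001 + 500 - 20 + 5) mod 7 = 2486 mod 7 = 1 -> Tuesday (Mon=0 ... Sun=6)
January 1 is the anchor itself -> Tuesday
First Tuesday is January 1
Tuesdays: 1, 8, 15, 22, 29

5 Tuesdays


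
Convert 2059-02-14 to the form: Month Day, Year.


ISO 2059-02-14 parses as year=2059, month=02, day=14
Month 2 -> February

February 14, 2059


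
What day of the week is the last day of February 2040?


February 2040 has 29 days
Anchor: Jan 1, 2040. With p = 2040 - 1 = 2039: (p + p//4 - p//100 + p//400) mod 7 = (2039 + 509 - 20 + 5) mod 7 = 2533 mod 7 = 6 -> Sunday (Mon=0 ... Sun=6)
Days before February (Jan): 31; February 1 index = (6 + 31) mod 7 = 2 -> Wednesday
Last day offset: 29 - 1 = 28 days
Weekday index = (2 + 28) mod 7 = 2

Wednesday, February 29


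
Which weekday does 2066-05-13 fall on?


Date: May 13, 2066
Anchor: Jan 1, 2066. With p = 2066 - 1 = 2065: (p + p//4 - p//100 + p//400) mod 7 = (2065 + 516 - 20 + 5) mod 7 = 2566 mod 7 = 4 -> Friday (Mon=0 ... Sun=6)
Days before May (Jan-Apr): 120; offset = 120 + 13 - 1 = 132
Weekday index = (4 + 132) mod 7 = 3

Day of the week: Thursday


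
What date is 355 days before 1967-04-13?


Start: 1967-04-13, subtract 355 days
Back 13 days from April 13 reaches March 31, 1967 -> 342 left
March 1967 has 31 days -> back to February 28, 1967 -> 311 left
February 1967 has 28 days -> back to January 31, 1967 -> 283 left
January 1967 has 31 days -> back to December 31, 1966 -> 252 left
December 1966 has 31 days -> back to November 30, 1966 -> 221 left
November 1966 has 30 days -> back to October 31, 1966 -> 191 left
October 1966 has 31 days -> back to September 30, 1966 -> 160 left
September 1966 has 30 days -> back to August 31, 1966 -> 130 left
August 1966 has 31 days -> back to July 31, 1966 -> 99 left
July 1966 has 31 days -> back to June 30, 1966 -> 68 left
June 1966 has 30 days -> back to May 31, 1966 -> 38 left
May 1966 has 31 days -> back to April 30, 1966 -> 7 left
April 1966: 30 - 7 = 23 -> lands on April 23

Result: 1966-04-23


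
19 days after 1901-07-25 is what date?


Start: 1901-07-25, add 19 days
July 1901 has 31 days: 31 - 25 = 6 days to July 31 -> 13 left
August 1901: 13 <= 31 -> lands on August 13

Result: 1901-08-13


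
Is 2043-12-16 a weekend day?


Anchor: Jan 1, 2043. With p = 2043 - 1 = 2042: (p + p//4 - p//100 + p//400) mod 7 = (2042 + 510 - 20 + 5) mod 7 = 2537 mod 7 = 3 -> Thursday (Mon=0 ... Sun=6)
Day of year: 350; offset = 349
Weekday index = (3 + 349) mod 7 = 2 -> Wednesday
Weekend days: Saturday, Sunday

No


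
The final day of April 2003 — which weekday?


April 2003 has 30 days
Anchor: Jan 1, 2003. With p = 2003 - 1 = 2002: (p + p//4 - p//100 + p//400) mod 7 = (2002 + 500 - 20 + 5) mod 7 = 2487 mod 7 = 2 -> Wednesday (Mon=0 ... Sun=6)
Days before April (Jan-Mar): 90; April 1 index = (2 + 90) mod 7 = 1 -> Tuesday
Last day offset: 30 - 1 = 29 days
Weekday index = (1 + 29) mod 7 = 2

Wednesday, April 30


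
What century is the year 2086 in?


Century = (year - 1) // 100 + 1
= (2086 - 1) // 100 + 1
= 2085 // 100 + 1
= 20 + 1

21st century


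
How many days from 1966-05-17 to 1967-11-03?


From 1966-05-17 to 1967-11-03
1966-05-17: days before May = 31 + 28 + 31 + 30 = 120 (1966 is not a leap year); day of year = 120 + 17 = 137
1967-11-03: days before November = 31 + 28 + 31 + 30 + 31 + 30 + 31 + 31 + 30 + 31 = 304 (1967 is not a leap year); day of year = 304 + 3 = 307
Rest of 1966: 365 - 137 = 228
Total = 228 + 307 = 535

535 days


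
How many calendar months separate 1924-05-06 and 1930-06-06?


From May 1924 to June 1930
6 years * 12 = 72 months, plus 1 month = 73

73 months


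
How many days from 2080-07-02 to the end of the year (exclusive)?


Day of year: 184 of 366
Remaining = 366 - 184

182 days


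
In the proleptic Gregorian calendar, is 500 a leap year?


Gregorian leap year rule: divisible by 4, but not by 100, unless also by 400.
500 is divisible by 100 but not 400 -> not a leap year

No


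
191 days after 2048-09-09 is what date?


Start: 2048-09-09, add 191 days
September 2048 has 30 days: 30 - 9 = 21 days to September 30 -> 170 left
October 2048 has 31 days -> 139 left
November 2048 has 30 days -> 109 left
December 2048 has 31 days -> 78 left
January 2049 has 31 days -> 47 left
February 2049 has 28 days -> 19 left
March 2049: 19 <= 31 -> lands on March 19

Result: 2049-03-19


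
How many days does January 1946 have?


January 1946

31 days


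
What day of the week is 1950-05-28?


Date: May 28, 1950
Anchor: Jan 1, 1950. With p = 1950 - 1 = 1949: (p + p//4 - p//100 + p//400) mod 7 = (1949 + 487 - 19 + 4) mod 7 = 2421 mod 7 = 6 -> Sunday (Mon=0 ... Sun=6)
Days before May (Jan-Apr): 120; offset = 120 + 28 - 1 = 147
Weekday index = (6 + 147) mod 7 = 6

Day of the week: Sunday


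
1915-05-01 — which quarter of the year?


Month: May (month 5)
Q1: Jan-Mar, Q2: Apr-Jun, Q3: Jul-Sep, Q4: Oct-Dec

Q2


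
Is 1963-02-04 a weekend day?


Anchor: Jan 1, 1963. With p = 1963 - 1 = 1962: (p + p//4 - p//100 + p//400) mod 7 = (1962 + 490 - 19 + 4) mod 7 = 2437 mod 7 = 1 -> Tuesday (Mon=0 ... Sun=6)
Day of year: 35; offset = 34
Weekday index = (1 + 34) mod 7 = 0 -> Monday
Weekend days: Saturday, Sunday

No


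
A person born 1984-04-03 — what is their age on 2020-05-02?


Birth: 1984-04-03
Reference: 2020-05-02
Year difference: 2020 - 1984 = 36

36 years old


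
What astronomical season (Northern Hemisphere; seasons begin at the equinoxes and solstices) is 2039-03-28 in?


Date: March 28
Astronomical Spring (approx.; exact equinox/solstice day varies by year): March 20 to June 20
March 28 falls within the Spring window

Spring


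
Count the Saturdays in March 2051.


March 2051 has 31 days
Anchor: Jan 1, 2051. With p = 2051 - 1 = 2050: (p + p//4 - p//100 + p//400) mod 7 = (2050 + 512 - 20 + 5) mod 7 = 2547 mod 7 = 6 -> Sunday (Mon=0 ... Sun=6)
Days before March (Jan-Feb): 59; March 1 index = (6 + 59) mod 7 = 2 -> Wednesday
First Saturday is March 4
Saturdays: 4, 11, 18, 25

4 Saturdays


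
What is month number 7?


Month 7 of 12

July


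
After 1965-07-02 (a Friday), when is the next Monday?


Current: Friday
Target: Monday
Days ahead: 3

Next Monday: 1965-07-05


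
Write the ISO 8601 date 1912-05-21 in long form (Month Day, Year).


ISO 1912-05-21 parses as year=1912, month=05, day=21
Month 5 -> May

May 21, 1912


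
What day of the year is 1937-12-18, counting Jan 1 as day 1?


Date: December 18, 1937
Days in months 1 through 11: 334
Plus 18 days in December

Day of year: 352


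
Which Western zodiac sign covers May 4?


Date: May 4
Conventional tropical zodiac dates: Taurus from April 20 onward; Gemini starts May 21
May 4 falls within the Taurus range

Taurus


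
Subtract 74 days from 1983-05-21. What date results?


Start: 1983-05-21, subtract 74 days
Back 21 days from May 21 reaches April 30, 1983 -> 53 left
April 1983 has 30 days -> back to March 31, 1983 -> 23 left
March 1983: 31 - 23 = 8 -> lands on March 8

Result: 1983-03-08


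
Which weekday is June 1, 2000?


Target: June 1, 2000
Anchor: Jan 1, 2000. With p = 2000 - 1 = 1999: (p + p//4 - p//100 + p//400) mod 7 = (1999 + 499 - 19 + 4) mod 7 = 2483 mod 7 = 5 -> Saturday (Mon=0 ... Sun=6)
Days before June (Jan-May): 152 days
Weekday index = (5 + 152) mod 7 = 3

Thursday


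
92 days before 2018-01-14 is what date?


Start: 2018-01-14, subtract 92 days
Back 14 days from January 14 reaches December 31, 2017 -> 78 left
December 2017 has 31 days -> back to November 30, 2017 -> 47 left
November 2017 has 30 days -> back to October 31, 2017 -> 17 left
October 2017: 31 - 17 = 14 -> lands on October 14

Result: 2017-10-14


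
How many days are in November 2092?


November 2092

30 days


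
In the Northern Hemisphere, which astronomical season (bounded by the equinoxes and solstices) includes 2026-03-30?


Date: March 30
Astronomical Spring (approx.; exact equinox/solstice day varies by year): March 20 to June 20
March 30 falls within the Spring window

Spring


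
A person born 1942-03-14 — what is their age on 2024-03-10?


Birth: 1942-03-14
Reference: 2024-03-10
Year difference: 2024 - 1942 = 82
Birthday not yet reached in 2024, subtract 1

81 years old
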